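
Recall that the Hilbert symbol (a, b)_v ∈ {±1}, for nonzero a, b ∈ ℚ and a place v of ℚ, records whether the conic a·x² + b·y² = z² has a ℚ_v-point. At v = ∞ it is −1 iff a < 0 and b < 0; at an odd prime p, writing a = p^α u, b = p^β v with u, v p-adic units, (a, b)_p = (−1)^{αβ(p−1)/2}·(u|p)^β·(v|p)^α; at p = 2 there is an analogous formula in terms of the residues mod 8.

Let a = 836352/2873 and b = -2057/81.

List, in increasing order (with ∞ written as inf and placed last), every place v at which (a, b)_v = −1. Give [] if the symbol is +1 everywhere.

[2, 17]

Mod squares: a ≡ 51, b ≡ -17. Check v ∈ {∞, 2, 3, 11, 13, 17}.
v=13: a=13^-2·(≡9), b=13^0·(≡12) mod 13; (9|13)=+1, (12|13)=+1; (−1)^{-2·0·6}·(+1)^0·(+1)^-2 = +1.
v=3: a=3^3·(≡2), b=3^-4·(≡1) mod 3; (2|3)=-1, (1|3)=+1; (−1)^{3·-4·1}·(-1)^-4·(+1)^3 = +1.
v=2: v_2(a)=8, v_2(b)=0; units ≡ 3, 7 (mod 8); ε·ε+αω+βω = 1·1+8·0+0·1 ≡ 1  ⇒  (a,b)_2 = -1.
v=17: a=17^-1·(≡14), b=17^1·(≡9) mod 17; (14|17)=-1, (9|17)=+1; (−1)^{-1·1·8}·(-1)^1·(+1)^-1 = -1.
v=11: a=11^2·(≡2), b=11^2·(≡4) mod 11; (2|11)=-1, (4|11)=+1; (−1)^{2·2·5}·(-1)^2·(+1)^2 = +1.
v=∞: 51 > 0 and -17 < 0  ⇒  (a,b)_∞ = +1.
|Ram(51, -17)| = 2, even; anisotropic at {2, 17}.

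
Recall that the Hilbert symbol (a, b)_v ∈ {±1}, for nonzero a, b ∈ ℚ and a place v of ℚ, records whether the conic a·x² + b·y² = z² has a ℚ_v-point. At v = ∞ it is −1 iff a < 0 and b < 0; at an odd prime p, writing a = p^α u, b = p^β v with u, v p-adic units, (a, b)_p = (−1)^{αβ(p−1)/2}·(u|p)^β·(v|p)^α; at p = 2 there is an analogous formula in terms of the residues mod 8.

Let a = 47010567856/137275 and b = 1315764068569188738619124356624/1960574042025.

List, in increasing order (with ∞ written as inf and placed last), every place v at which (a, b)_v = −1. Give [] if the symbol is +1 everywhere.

[7, 19, 31, 41]

Mod squares: a ≡ 1354681, b ≡ 333529. Check v ∈ {∞, 2, 3, 5, 7, 13, 17, 19, 29, 31, 37, 41, 47, 53}.
v=2: v_2(a)=4, v_2(b)=4; units ≡ 1, 1 (mod 8); ε·ε+αω+βω = 0·0+4·0+4·0 ≡ 0  ⇒  (a,b)_2 = +1.
v=19: a=19^-1·(≡17), b=19^-2·(≡10) mod 19; (17|19)=+1, (10|19)=-1; (−1)^{-1·-2·9}·(+1)^-2·(-1)^-1 = -1.
v=7: a=7^2·(≡3), b=7^5·(≡5) mod 7; (3|7)=-1, (5|7)=-1; (−1)^{2·5·3}·(-1)^5·(-1)^2 = -1.
v=∞: 1354681 > 0 and 333529 > 0  ⇒  (a,b)_∞ = +1.
v=37: a=37^1·(≡32), b=37^2·(≡10) mod 37; (32|37)=-1, (10|37)=+1; (−1)^{1·2·18}·(-1)^2·(+1)^1 = +1.
v=5: a=5^-2·(≡1), b=5^-2·(≡4) mod 5; (1|5)=+1, (4|5)=+1; (−1)^{-2·-2·2}·(+1)^-2·(+1)^-2 = +1.
v=47: a=47^1·(≡1), b=47^2·(≡12) mod 47; (1|47)=+1, (12|47)=+1; (−1)^{1·2·23}·(+1)^2·(+1)^1 = +1.
v=17: a=17^-2·(≡1), b=17^-6·(≡6) mod 17; (1|17)=+1, (6|17)=-1; (−1)^{-2·-6·8}·(+1)^-6·(-1)^-2 = +1.
v=53: a=53^0·(≡46), b=53^1·(≡41) mod 53; (46|53)=+1, (41|53)=-1; (−1)^{0·1·26}·(+1)^1·(-1)^0 = +1.
v=13: a=13^0·(≡12), b=13^4·(≡4) mod 13; (12|13)=+1, (4|13)=+1; (−1)^{0·4·6}·(+1)^4·(+1)^0 = +1.
v=29: a=29^2·(≡9), b=29^5·(≡21) mod 29; (9|29)=+1, (21|29)=-1; (−1)^{2·5·14}·(+1)^5·(-1)^2 = +1.
v=41: a=41^1·(≡9), b=41^2·(≡19) mod 41; (9|41)=+1, (19|41)=-1; (−1)^{1·2·20}·(+1)^2·(-1)^1 = -1.
v=3: a=3^0·(≡1), b=3^-2·(≡1) mod 3; (1|3)=+1, (1|3)=+1; (−1)^{0·-2·1}·(+1)^-2·(+1)^0 = +1.
v=31: a=31^0·(≡17), b=31^1·(≡25) mod 31; (17|31)=-1, (25|31)=+1; (−1)^{0·1·15}·(-1)^1·(+1)^0 = -1.
|Ram(1354681, 333529)| = 4, even; anisotropic at {7, 19, 31, 41}.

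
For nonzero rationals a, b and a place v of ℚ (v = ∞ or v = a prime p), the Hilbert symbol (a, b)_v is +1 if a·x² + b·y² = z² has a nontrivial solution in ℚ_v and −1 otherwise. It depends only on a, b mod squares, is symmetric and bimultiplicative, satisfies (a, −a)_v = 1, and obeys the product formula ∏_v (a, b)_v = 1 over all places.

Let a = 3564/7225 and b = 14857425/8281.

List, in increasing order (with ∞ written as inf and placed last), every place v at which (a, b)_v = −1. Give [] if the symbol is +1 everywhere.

(a, b) ≡ (11, 7337) mod (ℚ^×)²; places V = {2, 3, 5, 7, 11, 13, 17, 23, 29, ∞}.
(a,b)_17: α=-2, u≡12; β=0, v≡10 (mod 17); (12|17)=-1, (10|17)=-1; sign (−1)^0·-1^0·-1^-2 = +1.
(a,b)_11: α=1, u≡3; β=1, v≡2 (mod 11); (3|11)=+1, (2|11)=-1; sign (−1)^1·+1^1·-1^1 = +1.
(a,b)_5: α=-2, u≡1; β=2, v≡2 (mod 5); (1|5)=+1, (2|5)=-1; sign (−1)^0·+1^2·-1^-2 = +1.
(a,b)_3: α=4, u≡2; β=4, v≡2 (mod 3); (2|3)=-1, (2|3)=-1; sign (−1)^0·-1^4·-1^4 = +1.
(a,b)_2: α=2, β=0; u≡3, v≡1 (mod 8); ε(u)ε(v)=1·0, αω(v)=2·0, βω(u)=0·1; sum ≡ 0  ⇒  +1.
(a,b)_29: α=0, u≡21; β=1, v≡17 (mod 29); (21|29)=-1, (17|29)=-1; sign (−1)^0·-1^1·-1^0 = -1.
(a,b)_13: α=0, u≡8; β=-2, v≡5 (mod 13); (8|13)=-1, (5|13)=-1; sign (−1)^0·-1^-2·-1^0 = +1.
(a,b)_23: α=0, u≡15; β=1, v≡20 (mod 23); (15|23)=-1, (20|23)=-1; sign (−1)^0·-1^1·-1^0 = -1.
(a,b)_∞: sgn(11)=+, sgn(7337)=+, so +1.
(a,b)_7: α=0, u≡1; β=-2, v≡2 (mod 7); (1|7)=+1, (2|7)=+1; sign (−1)^0·+1^-2·+1^0 = +1.
(11, 7337 / ℚ) ramifies at {23, 29}: a division algebra.

[23, 29]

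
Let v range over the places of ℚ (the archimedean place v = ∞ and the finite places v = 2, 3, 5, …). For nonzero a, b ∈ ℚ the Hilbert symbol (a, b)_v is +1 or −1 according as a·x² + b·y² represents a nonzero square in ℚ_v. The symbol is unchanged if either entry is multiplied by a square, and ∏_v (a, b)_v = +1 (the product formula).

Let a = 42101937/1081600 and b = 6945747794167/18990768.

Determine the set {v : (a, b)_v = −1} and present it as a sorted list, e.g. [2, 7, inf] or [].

(a, b) ≡ (713, 363909) mod (ℚ^×)²; places V = {2, 3, 5, 7, 13, 17, 23, 31, 37, 43, 47, ∞}.
(a,b)_3: α=10, u≡2; β=-1, v≡1 (mod 3); (2|3)=-1, (1|3)=+1; sign (−1)^0·-1^-1·+1^10 = -1.
(a,b)_43: α=0, u≡16; β=1, v≡6 (mod 43); (16|43)=+1, (6|43)=+1; sign (−1)^0·+1^1·+1^0 = +1.
(a,b)_47: α=0, u≡9; β=2, v≡38 (mod 47); (9|47)=+1, (38|47)=-1; sign (−1)^0·+1^2·-1^0 = +1.
(a,b)_31: α=1, u≡11; β=1, v≡12 (mod 31); (11|31)=-1, (12|31)=-1; sign (−1)^1·-1^1·-1^1 = -1.
(a,b)_2: α=-8, β=-4; u≡1, v≡5 (mod 8); ε(u)ε(v)=0·0, αω(v)=-8·1, βω(u)=-4·0; sum ≡ 0  ⇒  +1.
(a,b)_7: α=0, u≡5; β=3, v≡6 (mod 7); (5|7)=-1, (6|7)=-1; sign (−1)^0·-1^3·-1^0 = -1.
(a,b)_37: α=0, u≡12; β=-2, v≡14 (mod 37); (12|37)=+1, (14|37)=-1; sign (−1)^0·+1^-2·-1^0 = +1.
(a,b)_∞: sgn(713)=+, sgn(363909)=+, so +1.
(a,b)_5: α=-2, u≡3; β=0, v≡4 (mod 5); (3|5)=-1, (4|5)=+1; sign (−1)^0·-1^0·+1^-2 = +1.
(a,b)_17: α=0, u≡1; β=-2, v≡7 (mod 17); (1|17)=+1, (7|17)=-1; sign (−1)^0·+1^-2·-1^0 = +1.
(a,b)_13: α=-2, u≡5; β=1, v≡9 (mod 13); (5|13)=-1, (9|13)=+1; sign (−1)^0·-1^1·+1^-2 = -1.
(a,b)_23: α=1, u≡9; β=2, v≡2 (mod 23); (9|23)=+1, (2|23)=+1; sign (−1)^0·+1^2·+1^1 = +1.
Ram(713, 363909) = {3, 7, 13, 31}; no ℚ_3-point on the conic.

[3, 7, 13, 31]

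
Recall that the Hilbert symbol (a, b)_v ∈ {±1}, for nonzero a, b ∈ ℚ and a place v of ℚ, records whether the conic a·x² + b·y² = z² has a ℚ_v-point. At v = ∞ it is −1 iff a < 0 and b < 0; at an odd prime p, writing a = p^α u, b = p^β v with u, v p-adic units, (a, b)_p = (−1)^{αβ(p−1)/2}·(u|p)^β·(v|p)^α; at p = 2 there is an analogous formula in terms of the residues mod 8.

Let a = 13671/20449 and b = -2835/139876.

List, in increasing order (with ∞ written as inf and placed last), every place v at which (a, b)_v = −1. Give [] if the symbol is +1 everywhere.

(a, b) ≡ (31, -35) mod (ℚ^×)²; places V = {2, 3, 5, 7, 11, 13, 17, 31, ∞}.
(a,b)_∞: sgn(31)=+, sgn(-35)=−, so +1.
(a,b)_7: α=2, u≡3; β=1, v≡4 (mod 7); (3|7)=-1, (4|7)=+1; sign (−1)^0·-1^1·+1^2 = -1.
(a,b)_17: α=0, u≡7; β=-2, v≡9 (mod 17); (7|17)=-1, (9|17)=+1; sign (−1)^0·-1^-2·+1^0 = +1.
(a,b)_31: α=1, u≡5; β=0, v≡12 (mod 31); (5|31)=+1, (12|31)=-1; sign (−1)^0·+1^0·-1^1 = -1.
(a,b)_2: α=0, β=-2; u≡7, v≡5 (mod 8); ε(u)ε(v)=1·0, αω(v)=0·1, βω(u)=-2·0; sum ≡ 0  ⇒  +1.
(a,b)_11: α=-2, u≡5; β=-2, v≡3 (mod 11); (5|11)=+1, (3|11)=+1; sign (−1)^0·+1^-2·+1^-2 = +1.
(a,b)_3: α=2, u≡1; β=4, v≡1 (mod 3); (1|3)=+1, (1|3)=+1; sign (−1)^0·+1^4·+1^2 = +1.
(a,b)_13: α=-2, u≡2; β=0, v≡10 (mod 13); (2|13)=-1, (10|13)=+1; sign (−1)^0·-1^0·+1^-2 = +1.
(a,b)_5: α=0, u≡4; β=1, v≡3 (mod 5); (4|5)=+1, (3|5)=-1; sign (−1)^0·+1^1·-1^0 = +1.
|Ram(31, -35)| = 2, even; anisotropic at {7, 31}.

[7, 31]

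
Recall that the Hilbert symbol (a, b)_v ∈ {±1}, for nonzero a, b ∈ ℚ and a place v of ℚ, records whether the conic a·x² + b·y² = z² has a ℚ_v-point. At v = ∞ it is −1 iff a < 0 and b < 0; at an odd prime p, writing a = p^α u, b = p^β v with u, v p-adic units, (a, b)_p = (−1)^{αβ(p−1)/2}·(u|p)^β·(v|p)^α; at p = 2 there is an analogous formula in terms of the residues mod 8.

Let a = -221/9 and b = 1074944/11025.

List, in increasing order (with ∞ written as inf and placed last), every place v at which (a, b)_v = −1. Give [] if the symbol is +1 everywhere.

Mod squares: a ≡ -221, b ≡ 4199. Check v ∈ {∞, 2, 3, 5, 7, 13, 17, 19}.
v=3: a=3^-2·(≡1), b=3^-2·(≡2) mod 3; (1|3)=+1, (2|3)=-1; (−1)^{-2·-2·1}·(+1)^-2·(-1)^-2 = +1.
v=2: v_2(a)=0, v_2(b)=8; units ≡ 3, 7 (mod 8); ε·ε+αω+βω = 1·1+0·0+8·1 ≡ 1  ⇒  (a,b)_2 = -1.
v=13: a=13^1·(≡1), b=13^1·(≡8) mod 13; (1|13)=+1, (8|13)=-1; (−1)^{1·1·6}·(+1)^1·(-1)^1 = -1.
v=19: a=19^0·(≡5), b=19^1·(≡14) mod 19; (5|19)=+1, (14|19)=-1; (−1)^{0·1·9}·(+1)^1·(-1)^0 = +1.
v=5: a=5^0·(≡1), b=5^-2·(≡4) mod 5; (1|5)=+1, (4|5)=+1; (−1)^{0·-2·2}·(+1)^-2·(+1)^0 = +1.
v=∞: -221 < 0 and 4199 > 0  ⇒  (a,b)_∞ = +1.
v=7: a=7^0·(≡5), b=7^-2·(≡3) mod 7; (5|7)=-1, (3|7)=-1; (−1)^{0·-2·3}·(-1)^-2·(-1)^0 = +1.
v=17: a=17^1·(≡8), b=17^1·(≡1) mod 17; (8|17)=+1, (1|17)=+1; (−1)^{1·1·8}·(+1)^1·(+1)^1 = +1.
(-221, 4199 / ℚ) ramifies at {2, 13}: a division algebra.

[2, 13]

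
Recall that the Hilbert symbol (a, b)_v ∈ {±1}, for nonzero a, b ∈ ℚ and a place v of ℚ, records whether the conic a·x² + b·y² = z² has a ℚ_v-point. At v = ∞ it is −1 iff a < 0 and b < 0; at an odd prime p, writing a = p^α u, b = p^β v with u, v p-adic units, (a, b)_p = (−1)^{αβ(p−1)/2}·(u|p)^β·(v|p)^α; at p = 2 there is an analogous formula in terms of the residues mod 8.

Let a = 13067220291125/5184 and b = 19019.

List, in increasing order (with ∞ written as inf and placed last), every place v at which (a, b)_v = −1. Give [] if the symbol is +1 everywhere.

Mod squares: a ≡ 5, b ≡ 19019. Check v ∈ {∞, 2, 3, 5, 7, 11, 13, 17, 19}.
v=19: a=19^2·(≡4), b=19^1·(≡13) mod 19; (4|19)=+1, (13|19)=-1; (−1)^{2·1·9}·(+1)^1·(-1)^2 = +1.
v=7: a=7^2·(≡3), b=7^1·(≡1) mod 7; (3|7)=-1, (1|7)=+1; (−1)^{2·1·3}·(-1)^1·(+1)^2 = -1.
v=∞: 5 > 0 and 19019 > 0  ⇒  (a,b)_∞ = +1.
v=17: a=17^2·(≡6), b=17^0·(≡13) mod 17; (6|17)=-1, (13|17)=+1; (−1)^{2·0·8}·(-1)^0·(+1)^2 = +1.
v=3: a=3^-4·(≡2), b=3^0·(≡2) mod 3; (2|3)=-1, (2|3)=-1; (−1)^{-4·0·1}·(-1)^0·(-1)^-4 = +1.
v=13: a=13^2·(≡11), b=13^1·(≡7) mod 13; (11|13)=-1, (7|13)=-1; (−1)^{2·1·6}·(-1)^1·(-1)^2 = -1.
v=11: a=11^2·(≡5), b=11^1·(≡2) mod 11; (5|11)=+1, (2|11)=-1; (−1)^{2·1·5}·(+1)^1·(-1)^2 = +1.
v=5: a=5^3·(≡1), b=5^0·(≡4) mod 5; (1|5)=+1, (4|5)=+1; (−1)^{3·0·2}·(+1)^0·(+1)^3 = +1.
v=2: v_2(a)=-6, v_2(b)=0; units ≡ 5, 3 (mod 8); ε·ε+αω+βω = 0·1+-6·1+0·1 ≡ 0  ⇒  (a,b)_2 = +1.
Ram(5, 19019) = {7, 13}; no ℚ_7-point on the conic.

[7, 13]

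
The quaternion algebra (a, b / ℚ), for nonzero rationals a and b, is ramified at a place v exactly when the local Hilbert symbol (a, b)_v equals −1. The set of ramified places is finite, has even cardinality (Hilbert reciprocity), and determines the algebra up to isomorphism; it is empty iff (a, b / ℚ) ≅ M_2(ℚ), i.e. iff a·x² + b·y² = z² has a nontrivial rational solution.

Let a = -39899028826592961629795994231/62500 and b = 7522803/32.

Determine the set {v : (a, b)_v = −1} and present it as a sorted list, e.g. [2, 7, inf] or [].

[29, 41]

Mod squares: a ≡ -127772359, b ≡ 1671734. Check v ∈ {∞, 2, 3, 5, 11, 13, 19, 29, 31, 37, 41}.
v=13: a=13^1·(≡5), b=13^0·(≡9) mod 13; (5|13)=-1, (9|13)=+1; (−1)^{1·0·6}·(-1)^0·(+1)^1 = +1.
v=29: a=29^4·(≡14), b=29^1·(≡20) mod 29; (14|29)=-1, (20|29)=+1; (−1)^{4·1·14}·(-1)^1·(+1)^4 = -1.
v=37: a=37^3·(≡8), b=37^1·(≡14) mod 37; (8|37)=-1, (14|37)=-1; (−1)^{3·1·18}·(-1)^1·(-1)^3 = +1.
v=11: a=11^1·(≡5), b=11^0·(≡9) mod 11; (5|11)=+1, (9|11)=+1; (−1)^{1·0·5}·(+1)^0·(+1)^1 = +1.
v=2: v_2(a)=-2, v_2(b)=-5; units ≡ 1, 3 (mod 8); ε·ε+αω+βω = 0·1+-2·1+-5·0 ≡ 0  ⇒  (a,b)_2 = +1.
v=31: a=31^1·(≡7), b=31^0·(≡2) mod 31; (7|31)=+1, (2|31)=+1; (−1)^{1·0·15}·(+1)^0·(+1)^1 = +1.
v=∞: -127772359 < 0 and 1671734 > 0  ⇒  (a,b)_∞ = +1.
v=41: a=41^3·(≡22), b=41^1·(≡31) mod 41; (22|41)=-1, (31|41)=+1; (−1)^{3·1·20}·(-1)^1·(+1)^3 = -1.
v=19: a=19^3·(≡10), b=19^1·(≡7) mod 19; (10|19)=-1, (7|19)=+1; (−1)^{3·1·9}·(-1)^1·(+1)^3 = +1.
v=5: a=5^-6·(≡1), b=5^0·(≡4) mod 5; (1|5)=+1, (4|5)=+1; (−1)^{-6·0·2}·(+1)^0·(+1)^-6 = +1.
v=3: a=3^12·(≡2), b=3^2·(≡2) mod 3; (2|3)=-1, (2|3)=-1; (−1)^{12·2·1}·(-1)^2·(-1)^12 = +1.
(-127772359, 1671734 / ℚ) ramifies at {29, 41}: a division algebra.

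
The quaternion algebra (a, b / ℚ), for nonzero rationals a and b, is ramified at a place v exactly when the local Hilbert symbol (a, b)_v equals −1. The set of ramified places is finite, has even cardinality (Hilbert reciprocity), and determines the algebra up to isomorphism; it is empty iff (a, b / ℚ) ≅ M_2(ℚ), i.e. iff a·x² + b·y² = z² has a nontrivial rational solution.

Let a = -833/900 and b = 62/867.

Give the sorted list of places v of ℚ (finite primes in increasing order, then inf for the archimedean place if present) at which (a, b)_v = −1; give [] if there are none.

(a, b) ≡ (-17, 186) mod (ℚ^×)²; places V = {2, 3, 5, 7, 17, 31, ∞}.
(a,b)_5: α=-2, u≡2; β=0, v≡1 (mod 5); (2|5)=-1, (1|5)=+1; sign (−1)^0·-1^0·+1^-2 = +1.
(a,b)_3: α=-2, u≡1; β=-1, v≡2 (mod 3); (1|3)=+1, (2|3)=-1; sign (−1)^0·+1^-1·-1^-2 = +1.
(a,b)_17: α=1, u≡15; β=-2, v≡15 (mod 17); (15|17)=+1, (15|17)=+1; sign (−1)^0·+1^-2·+1^1 = +1.
(a,b)_2: α=-2, β=1; u≡7, v≡5 (mod 8); ε(u)ε(v)=1·0, αω(v)=-2·1, βω(u)=1·0; sum ≡ 0  ⇒  +1.
(a,b)_7: α=2, u≡1; β=0, v≡1 (mod 7); (1|7)=+1, (1|7)=+1; sign (−1)^0·+1^0·+1^2 = +1.
(a,b)_31: α=0, u≡4; β=1, v≡29 (mod 31); (4|31)=+1, (29|31)=-1; sign (−1)^0·+1^1·-1^0 = +1.
(a,b)_∞: sgn(-17)=−, sgn(186)=+, so +1.
Every local symbol is +1, so the conic -17·x² + 186·y² = z² has ℚ_v-points for all v and hence a ℚ-point; (a, b / ℚ) ≅ M_2(ℚ).

[]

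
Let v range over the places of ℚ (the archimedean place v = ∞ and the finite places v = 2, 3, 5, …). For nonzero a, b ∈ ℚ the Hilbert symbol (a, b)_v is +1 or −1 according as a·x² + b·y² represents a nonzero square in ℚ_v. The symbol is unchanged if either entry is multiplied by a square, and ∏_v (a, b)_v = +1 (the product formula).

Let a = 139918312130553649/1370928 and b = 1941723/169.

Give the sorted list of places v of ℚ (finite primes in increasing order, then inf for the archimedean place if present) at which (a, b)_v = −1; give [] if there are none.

[2, 3, 17, 19, 23, 37]

Mod squares: a ≡ 178942323, b ≡ 4403. Check v ∈ {∞, 2, 3, 7, 11, 13, 17, 19, 23, 31, 37}.
v=11: a=11^2·(≡7), b=11^0·(≡9) mod 11; (7|11)=-1, (9|11)=+1; (−1)^{2·0·5}·(-1)^0·(+1)^2 = +1.
v=31: a=31^1·(≡18), b=31^0·(≡16) mod 31; (18|31)=+1, (16|31)=+1; (−1)^{1·0·15}·(+1)^0·(+1)^1 = +1.
v=7: a=7^3·(≡4), b=7^3·(≡5) mod 7; (4|7)=+1, (5|7)=-1; (−1)^{3·3·3}·(+1)^3·(-1)^3 = +1.
v=17: a=17^3·(≡6), b=17^1·(≡4) mod 17; (6|17)=-1, (4|17)=+1; (−1)^{3·1·8}·(-1)^1·(+1)^3 = -1.
v=∞: 178942323 > 0 and 4403 > 0  ⇒  (a,b)_∞ = +1.
v=37: a=37^3·(≡36), b=37^1·(≡20) mod 37; (36|37)=+1, (20|37)=-1; (−1)^{3·1·18}·(+1)^1·(-1)^3 = -1.
v=23: a=23^1·(≡18), b=23^0·(≡5) mod 23; (18|23)=+1, (5|23)=-1; (−1)^{1·0·11}·(+1)^0·(-1)^1 = -1.
v=3: a=3^-1·(≡1), b=3^2·(≡2) mod 3; (1|3)=+1, (2|3)=-1; (−1)^{-1·2·1}·(+1)^2·(-1)^-1 = -1.
v=2: v_2(a)=-4, v_2(b)=0; units ≡ 3, 3 (mod 8); ε·ε+αω+βω = 1·1+-4·1+0·1 ≡ 1  ⇒  (a,b)_2 = -1.
v=19: a=19^1·(≡14), b=19^0·(≡10) mod 19; (14|19)=-1, (10|19)=-1; (−1)^{1·0·9}·(-1)^0·(-1)^1 = -1.
v=13: a=13^-4·(≡12), b=13^-2·(≡4) mod 13; (12|13)=+1, (4|13)=+1; (−1)^{-4·-2·6}·(+1)^-2·(+1)^-4 = +1.
Ram(178942323, 4403) = {2, 3, 17, 19, 23, 37}; no ℚ_2-point on the conic.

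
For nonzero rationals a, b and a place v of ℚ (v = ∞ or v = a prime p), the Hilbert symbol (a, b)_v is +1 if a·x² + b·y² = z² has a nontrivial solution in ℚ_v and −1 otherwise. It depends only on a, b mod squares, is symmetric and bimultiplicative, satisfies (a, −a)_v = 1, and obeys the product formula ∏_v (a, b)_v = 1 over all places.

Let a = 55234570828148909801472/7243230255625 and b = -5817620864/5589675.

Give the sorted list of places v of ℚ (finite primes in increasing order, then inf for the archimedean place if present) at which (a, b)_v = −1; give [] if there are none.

(a, b) ≡ (102, -1122) mod (ℚ^×)²; places V = {2, 3, 5, 7, 11, 13, 17, 29, ∞}.
(a,b)_∞: sgn(102)=+, sgn(-1122)=−, so +1.
(a,b)_17: α=7, u≡5; β=3, v≡1 (mod 17); (5|17)=-1, (1|17)=+1; sign (−1)^0·-1^3·+1^7 = -1.
(a,b)_13: α=-6, u≡7; β=-2, v≡12 (mod 13); (7|13)=-1, (12|13)=+1; sign (−1)^0·-1^-2·+1^-6 = +1.
(a,b)_29: α=4, u≡3; β=2, v≡13 (mod 29); (3|29)=-1, (13|29)=+1; sign (−1)^0·-1^2·+1^4 = +1.
(a,b)_2: α=19, β=7; u≡3, v≡7 (mod 8); ε(u)ε(v)=1·1, αω(v)=19·0, βω(u)=7·1; sum ≡ 0  ⇒  +1.
(a,b)_5: α=-4, u≡3; β=-2, v≡3 (mod 5); (3|5)=-1, (3|5)=-1; sign (−1)^0·-1^-2·-1^-4 = +1.
(a,b)_11: α=2, u≡3; β=1, v≡10 (mod 11); (3|11)=+1, (10|11)=-1; sign (−1)^0·+1^1·-1^2 = +1.
(a,b)_7: α=-4, u≡4; β=-2, v≡5 (mod 7); (4|7)=+1, (5|7)=-1; sign (−1)^0·+1^-2·-1^-4 = +1.
(a,b)_3: α=1, u≡1; β=-3, v≡1 (mod 3); (1|3)=+1, (1|3)=+1; sign (−1)^1·+1^-3·+1^1 = -1.
Ram(102, -1122) = {3, 17}; no ℚ_3-point on the conic.

[3, 17]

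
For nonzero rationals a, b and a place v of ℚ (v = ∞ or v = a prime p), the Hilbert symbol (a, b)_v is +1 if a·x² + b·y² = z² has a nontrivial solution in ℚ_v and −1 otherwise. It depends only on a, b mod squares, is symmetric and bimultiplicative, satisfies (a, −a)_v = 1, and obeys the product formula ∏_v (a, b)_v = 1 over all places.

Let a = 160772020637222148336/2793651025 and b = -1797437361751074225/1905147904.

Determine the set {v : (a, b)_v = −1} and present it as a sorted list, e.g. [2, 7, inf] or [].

Mod squares: a ≡ 6519, b ≡ -289009. Check v ∈ {∞, 2, 3, 5, 7, 11, 13, 19, 29, 31, 41, 53}.
v=53: a=53^1·(≡16), b=53^1·(≡11) mod 53; (16|53)=+1, (11|53)=+1; (−1)^{1·1·26}·(+1)^1·(+1)^1 = +1.
v=5: a=5^-2·(≡1), b=5^2·(≡4) mod 5; (1|5)=+1, (4|5)=+1; (−1)^{-2·2·2}·(+1)^2·(+1)^-2 = +1.
v=13: a=13^2·(≡2), b=13^2·(≡7) mod 13; (2|13)=-1, (7|13)=-1; (−1)^{2·2·6}·(-1)^2·(-1)^2 = +1.
v=∞: 6519 > 0 and -289009 < 0  ⇒  (a,b)_∞ = +1.
v=19: a=19^2·(≡8), b=19^1·(≡13) mod 19; (8|19)=-1, (13|19)=-1; (−1)^{2·1·9}·(-1)^1·(-1)^2 = -1.
v=29: a=29^4·(≡6), b=29^2·(≡4) mod 29; (6|29)=+1, (4|29)=+1; (−1)^{4·2·14}·(+1)^2·(+1)^4 = +1.
v=41: a=41^1·(≡40), b=41^1·(≡38) mod 41; (40|41)=+1, (38|41)=-1; (−1)^{1·1·20}·(+1)^1·(-1)^1 = -1.
v=3: a=3^7·(≡1), b=3^6·(≡2) mod 3; (1|3)=+1, (2|3)=-1; (−1)^{7·6·1}·(+1)^6·(-1)^7 = -1.
v=31: a=31^-4·(≡5), b=31^-2·(≡10) mod 31; (5|31)=+1, (10|31)=+1; (−1)^{-4·-2·15}·(+1)^-2·(+1)^-4 = +1.
v=11: a=11^-2·(≡7), b=11^-2·(≡3) mod 11; (7|11)=-1, (3|11)=+1; (−1)^{-2·-2·5}·(-1)^-2·(+1)^-2 = +1.
v=7: a=7^2·(≡4), b=7^5·(≡5) mod 7; (4|7)=+1, (5|7)=-1; (−1)^{2·5·3}·(+1)^5·(-1)^2 = +1.
v=2: v_2(a)=4, v_2(b)=-14; units ≡ 7, 7 (mod 8); ε·ε+αω+βω = 1·1+4·0+-14·0 ≡ 1  ⇒  (a,b)_2 = -1.
(6519, -289009 / ℚ) ramifies at {2, 3, 19, 41}: a division algebra.

[2, 3, 19, 41]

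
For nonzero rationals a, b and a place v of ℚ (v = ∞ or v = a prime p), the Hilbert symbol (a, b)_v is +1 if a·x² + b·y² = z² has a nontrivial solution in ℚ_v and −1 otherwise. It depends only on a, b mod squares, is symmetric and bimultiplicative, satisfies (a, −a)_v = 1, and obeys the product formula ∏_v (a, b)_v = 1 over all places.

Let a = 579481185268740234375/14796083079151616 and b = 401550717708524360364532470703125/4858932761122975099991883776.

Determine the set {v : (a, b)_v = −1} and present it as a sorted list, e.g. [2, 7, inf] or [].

[3, 11, 19, 23]

(a, b) ≡ (4389, 504735) mod (ℚ^×)²; places V = {2, 3, 5, 7, 11, 19, 23, 37, ∞}.
(a,b)_∞: sgn(4389)=+, sgn(504735)=+, so +1.
(a,b)_3: α=13, u≡2; β=19, v≡2 (mod 3); (2|3)=-1, (2|3)=-1; sign (−1)^1·-1^19·-1^13 = -1.
(a,b)_5: α=10, u≡4; β=17, v≡2 (mod 5); (4|5)=+1, (2|5)=-1; sign (−1)^0·+1^17·-1^10 = +1.
(a,b)_7: α=1, u≡1; β=1, v≡5 (mod 7); (1|7)=+1, (5|7)=-1; sign (−1)^1·+1^1·-1^1 = +1.
(a,b)_23: α=4, u≡10; β=7, v≡1 (mod 23); (10|23)=-1, (1|23)=+1; sign (−1)^0·-1^7·+1^4 = -1.
(a,b)_11: α=-5, u≡5; β=-9, v≡4 (mod 11); (5|11)=+1, (4|11)=+1; sign (−1)^1·+1^-9·+1^-5 = -1.
(a,b)_2: α=-26, β=-40; u≡5, v≡7 (mod 8); ε(u)ε(v)=0·1, αω(v)=-26·0, βω(u)=-40·1; sum ≡ 0  ⇒  +1.
(a,b)_37: α=-2, u≡23; β=-4, v≡6 (mod 37); (23|37)=-1, (6|37)=-1; sign (−1)^0·-1^-4·-1^-2 = +1.
(a,b)_19: α=1, u≡13; β=1, v≡3 (mod 19); (13|19)=-1, (3|19)=-1; sign (−1)^1·-1^1·-1^1 = -1.
Ram(4389, 504735) = {3, 11, 19, 23}; no ℚ_3-point on the conic.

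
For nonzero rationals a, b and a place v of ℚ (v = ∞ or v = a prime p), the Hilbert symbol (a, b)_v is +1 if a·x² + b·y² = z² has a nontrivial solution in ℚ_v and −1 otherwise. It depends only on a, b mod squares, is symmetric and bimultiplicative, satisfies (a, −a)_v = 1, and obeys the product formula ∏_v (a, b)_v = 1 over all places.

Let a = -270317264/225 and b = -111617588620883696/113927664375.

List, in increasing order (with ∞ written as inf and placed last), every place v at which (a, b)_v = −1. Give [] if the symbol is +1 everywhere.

(a, b) ≡ (-12341, -160433) mod (ℚ^×)²; places V = {2, 3, 5, 7, 13, 31, 37, 41, 43, ∞}.
(a,b)_2: α=4, β=4; u≡3, v≡7 (mod 8); ε(u)ε(v)=1·1, αω(v)=4·0, βω(u)=4·1; sum ≡ 1  ⇒  -1.
(a,b)_31: α=0, u≡1; β=2, v≡13 (mod 31); (1|31)=+1, (13|31)=-1; sign (−1)^0·+1^2·-1^0 = +1.
(a,b)_∞: sgn(-12341)=−, sgn(-160433)=−, so -1.
(a,b)_7: α=1, u≡1; β=-3, v≡3 (mod 7); (1|7)=+1, (3|7)=-1; sign (−1)^1·+1^-3·-1^1 = +1.
(a,b)_13: α=0, u≡1; β=3, v≡4 (mod 13); (1|13)=+1, (4|13)=+1; sign (−1)^0·+1^3·+1^0 = +1.
(a,b)_3: α=-2, u≡1; β=-12, v≡1 (mod 3); (1|3)=+1, (1|3)=+1; sign (−1)^0·+1^-12·+1^-2 = +1.
(a,b)_43: α=1, u≡41; β=1, v≡15 (mod 43); (41|43)=+1, (15|43)=+1; sign (−1)^1·+1^1·+1^1 = -1.
(a,b)_41: α=1, u≡34; β=1, v≡36 (mod 41); (34|41)=-1, (36|41)=+1; sign (−1)^0·-1^1·+1^1 = -1.
(a,b)_37: α=2, u≡29; β=4, v≡28 (mod 37); (29|37)=-1, (28|37)=+1; sign (−1)^0·-1^4·+1^2 = +1.
(a,b)_5: α=-2, u≡4; β=-4, v≡3 (mod 5); (4|5)=+1, (3|5)=-1; sign (−1)^0·+1^-4·-1^-2 = +1.
Ram(-12341, -160433) = {2, 41, 43, ∞}; no ℚ_2-point on the conic.

[2, 41, 43, inf]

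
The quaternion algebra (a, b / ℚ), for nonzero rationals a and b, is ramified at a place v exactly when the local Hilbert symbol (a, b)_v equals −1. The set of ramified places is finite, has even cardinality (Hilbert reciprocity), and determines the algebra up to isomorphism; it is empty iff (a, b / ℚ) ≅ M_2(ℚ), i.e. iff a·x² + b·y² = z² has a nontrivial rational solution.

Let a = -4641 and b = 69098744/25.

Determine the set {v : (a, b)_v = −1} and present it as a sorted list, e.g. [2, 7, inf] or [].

[2, 3, 13, 19]

Mod squares: a ≡ -4641, b ≡ 494. Check v ∈ {∞, 2, 3, 5, 7, 11, 13, 17, 19}.
v=13: a=13^1·(≡7), b=13^1·(≡9) mod 13; (7|13)=-1, (9|13)=+1; (−1)^{1·1·6}·(-1)^1·(+1)^1 = -1.
v=2: v_2(a)=0, v_2(b)=3; units ≡ 7, 7 (mod 8); ε·ε+αω+βω = 1·1+0·0+3·0 ≡ 1  ⇒  (a,b)_2 = -1.
v=17: a=17^1·(≡16), b=17^2·(≡1) mod 17; (16|17)=+1, (1|17)=+1; (−1)^{1·2·8}·(+1)^2·(+1)^1 = +1.
v=7: a=7^1·(≡2), b=7^0·(≡2) mod 7; (2|7)=+1, (2|7)=+1; (−1)^{1·0·3}·(+1)^0·(+1)^1 = +1.
v=11: a=11^0·(≡1), b=11^2·(≡7) mod 11; (1|11)=+1, (7|11)=-1; (−1)^{0·2·5}·(+1)^2·(-1)^0 = +1.
v=19: a=19^0·(≡14), b=19^1·(≡4) mod 19; (14|19)=-1, (4|19)=+1; (−1)^{0·1·9}·(-1)^1·(+1)^0 = -1.
v=5: a=5^0·(≡4), b=5^-2·(≡4) mod 5; (4|5)=+1, (4|5)=+1; (−1)^{0·-2·2}·(+1)^-2·(+1)^0 = +1.
v=∞: -4641 < 0 and 494 > 0  ⇒  (a,b)_∞ = +1.
v=3: a=3^1·(≡1), b=3^0·(≡2) mod 3; (1|3)=+1, (2|3)=-1; (−1)^{1·0·1}·(+1)^0·(-1)^1 = -1.
|Ram(-4641, 494)| = 4, even; anisotropic at {2, 3, 13, 19}.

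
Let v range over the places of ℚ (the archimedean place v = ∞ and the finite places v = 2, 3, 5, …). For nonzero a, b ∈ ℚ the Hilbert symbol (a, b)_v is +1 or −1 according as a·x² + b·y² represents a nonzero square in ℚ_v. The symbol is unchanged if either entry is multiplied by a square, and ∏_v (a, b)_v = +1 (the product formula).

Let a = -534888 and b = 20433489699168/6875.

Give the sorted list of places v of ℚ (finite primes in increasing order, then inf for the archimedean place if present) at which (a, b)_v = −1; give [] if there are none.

[2, 7]

(a, b) ≡ (-14858, 1939938) mod (ℚ^×)²; places V = {2, 3, 5, 7, 11, 13, 17, 19, 23, ∞}.
(a,b)_13: α=0, u≡10; β=3, v≡9 (mod 13); (10|13)=+1, (9|13)=+1; sign (−1)^0·+1^3·+1^0 = +1.
(a,b)_3: α=2, u≡1; β=5, v≡2 (mod 3); (1|3)=+1, (2|3)=-1; sign (−1)^0·+1^5·-1^2 = +1.
(a,b)_17: α=1, u≡3; β=1, v≡10 (mod 17); (3|17)=-1, (10|17)=-1; sign (−1)^0·-1^1·-1^1 = +1.
(a,b)_∞: sgn(-14858)=−, sgn(1939938)=+, so +1.
(a,b)_2: α=3, β=5; u≡3, v≡1 (mod 8); ε(u)ε(v)=1·0, αω(v)=3·0, βω(u)=5·1; sum ≡ 1  ⇒  -1.
(a,b)_11: α=0, u≡9; β=-1, v≡2 (mod 11); (9|11)=+1, (2|11)=-1; sign (−1)^0·+1^-1·-1^0 = +1.
(a,b)_23: α=1, u≡20; β=2, v≡8 (mod 23); (20|23)=-1, (8|23)=+1; sign (−1)^0·-1^2·+1^1 = +1.
(a,b)_7: α=0, u≡3; β=1, v≡4 (mod 7); (3|7)=-1, (4|7)=+1; sign (−1)^0·-1^1·+1^0 = -1.
(a,b)_5: α=0, u≡2; β=-4, v≡3 (mod 5); (2|5)=-1, (3|5)=-1; sign (−1)^0·-1^-4·-1^0 = +1.
(a,b)_19: α=1, u≡6; β=1, v≡15 (mod 19); (6|19)=+1, (15|19)=-1; sign (−1)^1·+1^1·-1^1 = +1.
|Ram(-14858, 1939938)| = 2, even; anisotropic at {2, 7}.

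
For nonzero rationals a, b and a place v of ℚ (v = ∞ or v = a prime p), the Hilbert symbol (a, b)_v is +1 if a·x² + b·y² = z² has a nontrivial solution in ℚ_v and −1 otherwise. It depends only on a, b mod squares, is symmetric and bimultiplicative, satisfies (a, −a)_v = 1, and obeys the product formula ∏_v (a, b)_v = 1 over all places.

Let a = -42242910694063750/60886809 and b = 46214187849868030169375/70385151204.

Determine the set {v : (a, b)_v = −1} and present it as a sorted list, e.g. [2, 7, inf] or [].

Mod squares: a ≡ -3478, b ≡ 10540079. Check v ∈ {∞, 2, 3, 5, 11, 17, 19, 23, 29, 37, 47}.
v=∞: -3478 < 0 and 10540079 > 0  ⇒  (a,b)_∞ = +1.
v=19: a=19^2·(≡10), b=19^5·(≡6) mod 19; (10|19)=-1, (6|19)=+1; (−1)^{2·5·9}·(-1)^5·(+1)^2 = -1.
v=37: a=37^1·(≡31), b=37^1·(≡21) mod 37; (31|37)=-1, (21|37)=+1; (−1)^{1·1·18}·(-1)^1·(+1)^1 = -1.
v=5: a=5^4·(≡2), b=5^4·(≡4) mod 5; (2|5)=-1, (4|5)=+1; (−1)^{4·4·2}·(-1)^4·(+1)^4 = +1.
v=3: a=3^-6·(≡2), b=3^-6·(≡2) mod 3; (2|3)=-1, (2|3)=-1; (−1)^{-6·-6·1}·(-1)^-6·(-1)^-6 = +1.
v=29: a=29^2·(≡15), b=29^3·(≡23) mod 29; (15|29)=-1, (23|29)=+1; (−1)^{2·3·14}·(-1)^3·(+1)^2 = -1.
v=2: v_2(a)=1, v_2(b)=-2; units ≡ 5, 7 (mod 8); ε·ε+αω+βω = 0·1+1·0+-2·1 ≡ 0  ⇒  (a,b)_2 = +1.
v=47: a=47^1·(≡45), b=47^1·(≡38) mod 47; (45|47)=-1, (38|47)=-1; (−1)^{1·1·23}·(-1)^1·(-1)^1 = -1.
v=23: a=23^2·(≡12), b=23^2·(≡15) mod 23; (12|23)=+1, (15|23)=-1; (−1)^{2·2·11}·(+1)^2·(-1)^2 = +1.
v=17: a=17^-4·(≡7), b=17^-6·(≡11) mod 17; (7|17)=-1, (11|17)=-1; (−1)^{-4·-6·8}·(-1)^-6·(-1)^-4 = +1.
v=11: a=11^2·(≡3), b=11^3·(≡3) mod 11; (3|11)=+1, (3|11)=+1; (−1)^{2·3·5}·(+1)^3·(+1)^2 = +1.
|Ram(-3478, 10540079)| = 4, even; anisotropic at {19, 29, 37, 47}.

[19, 29, 37, 47]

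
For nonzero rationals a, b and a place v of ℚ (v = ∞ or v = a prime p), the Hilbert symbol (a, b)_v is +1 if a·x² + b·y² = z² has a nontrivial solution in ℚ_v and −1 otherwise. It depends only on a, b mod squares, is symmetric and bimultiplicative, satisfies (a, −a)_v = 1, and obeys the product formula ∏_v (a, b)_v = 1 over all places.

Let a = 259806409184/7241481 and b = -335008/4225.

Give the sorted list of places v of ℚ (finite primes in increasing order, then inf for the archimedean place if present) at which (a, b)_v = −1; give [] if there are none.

Mod squares: a ≡ 18734, b ≡ -58. Check v ∈ {∞, 2, 3, 5, 7, 13, 17, 19, 23, 29}.
v=5: a=5^0·(≡4), b=5^-2·(≡3) mod 5; (4|5)=+1, (3|5)=-1; (−1)^{0·-2·2}·(+1)^-2·(-1)^0 = +1.
v=13: a=13^-2·(≡10), b=13^-2·(≡11) mod 13; (10|13)=+1, (11|13)=-1; (−1)^{-2·-2·6}·(+1)^-2·(-1)^-2 = +1.
v=19: a=19^3·(≡9), b=19^2·(≡14) mod 19; (9|19)=+1, (14|19)=-1; (−1)^{3·2·9}·(+1)^2·(-1)^3 = -1.
v=∞: 18734 > 0 and -58 < 0  ⇒  (a,b)_∞ = +1.
v=17: a=17^1·(≡6), b=17^0·(≡5) mod 17; (6|17)=-1, (5|17)=-1; (−1)^{1·0·8}·(-1)^0·(-1)^1 = -1.
v=29: a=29^1·(≡3), b=29^1·(≡14) mod 29; (3|29)=-1, (14|29)=-1; (−1)^{1·1·14}·(-1)^1·(-1)^1 = +1.
v=7: a=7^4·(≡1), b=7^0·(≡3) mod 7; (1|7)=+1, (3|7)=-1; (−1)^{4·0·3}·(+1)^0·(-1)^4 = +1.
v=3: a=3^-4·(≡2), b=3^0·(≡2) mod 3; (2|3)=-1, (2|3)=-1; (−1)^{-4·0·1}·(-1)^0·(-1)^-4 = +1.
v=2: v_2(a)=5, v_2(b)=5; units ≡ 7, 3 (mod 8); ε·ε+αω+βω = 1·1+5·1+5·0 ≡ 0  ⇒  (a,b)_2 = +1.
v=23: a=23^-2·(≡12), b=23^0·(≡15) mod 23; (12|23)=+1, (15|23)=-1; (−1)^{-2·0·11}·(+1)^0·(-1)^-2 = +1.
|Ram(18734, -58)| = 2, even; anisotropic at {17, 19}.

[17, 19]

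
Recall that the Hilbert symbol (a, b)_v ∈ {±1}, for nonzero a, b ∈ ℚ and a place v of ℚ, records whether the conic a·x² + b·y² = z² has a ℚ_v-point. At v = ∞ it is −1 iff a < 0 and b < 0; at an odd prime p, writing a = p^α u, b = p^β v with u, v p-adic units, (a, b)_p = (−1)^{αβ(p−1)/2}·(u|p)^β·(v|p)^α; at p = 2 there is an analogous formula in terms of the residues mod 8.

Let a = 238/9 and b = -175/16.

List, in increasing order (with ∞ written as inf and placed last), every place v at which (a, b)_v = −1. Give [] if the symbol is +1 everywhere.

[7, 17]

Mod squares: a ≡ 238, b ≡ -7. Check v ∈ {∞, 2, 3, 5, 7, 17}.
v=5: a=5^0·(≡2), b=5^2·(≡3) mod 5; (2|5)=-1, (3|5)=-1; (−1)^{0·2·2}·(-1)^2·(-1)^0 = +1.
v=17: a=17^1·(≡11), b=17^0·(≡5) mod 17; (11|17)=-1, (5|17)=-1; (−1)^{1·0·8}·(-1)^0·(-1)^1 = -1.
v=2: v_2(a)=1, v_2(b)=-4; units ≡ 7, 1 (mod 8); ε·ε+αω+βω = 1·0+1·0+-4·0 ≡ 0  ⇒  (a,b)_2 = +1.
v=7: a=7^1·(≡3), b=7^1·(≡5) mod 7; (3|7)=-1, (5|7)=-1; (−1)^{1·1·3}·(-1)^1·(-1)^1 = -1.
v=3: a=3^-2·(≡1), b=3^0·(≡2) mod 3; (1|3)=+1, (2|3)=-1; (−1)^{-2·0·1}·(+1)^0·(-1)^-2 = +1.
v=∞: 238 > 0 and -7 < 0  ⇒  (a,b)_∞ = +1.
Ram(238, -7) = {7, 17}; no ℚ_7-point on the conic.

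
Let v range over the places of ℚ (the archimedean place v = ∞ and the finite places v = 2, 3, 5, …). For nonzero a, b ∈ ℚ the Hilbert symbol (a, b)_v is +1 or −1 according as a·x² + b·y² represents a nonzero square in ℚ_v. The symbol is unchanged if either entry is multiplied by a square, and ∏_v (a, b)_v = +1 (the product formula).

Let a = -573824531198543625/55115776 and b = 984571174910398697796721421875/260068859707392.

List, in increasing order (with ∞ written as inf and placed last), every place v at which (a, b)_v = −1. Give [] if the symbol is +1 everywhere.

(a, b) ≡ (-2145, 182) mod (ℚ^×)²; places V = {2, 3, 5, 7, 11, 13, 17, 29, 53, ∞}.
(a,b)_2: α=-16, β=-35; u≡7, v≡3 (mod 8); ε(u)ε(v)=1·1, αω(v)=-16·1, βω(u)=-35·0; sum ≡ 1  ⇒  -1.
(a,b)_13: α=1, u≡9; β=1, v≡1 (mod 13); (9|13)=+1, (1|13)=+1; sign (−1)^0·+1^1·+1^1 = +1.
(a,b)_17: α=4, u≡7; β=6, v≡5 (mod 17); (7|17)=-1, (5|17)=-1; sign (−1)^0·-1^6·-1^4 = +1.
(a,b)_29: α=-2, u≡23; β=-2, v≡2 (mod 29); (23|29)=+1, (2|29)=-1; sign (−1)^0·+1^-2·-1^-2 = +1.
(a,b)_5: α=3, u≡1; β=6, v≡3 (mod 5); (1|5)=+1, (3|5)=-1; sign (−1)^0·+1^6·-1^3 = -1.
(a,b)_11: α=3, u≡1; β=6, v≡6 (mod 11); (1|11)=+1, (6|11)=-1; sign (−1)^0·+1^6·-1^3 = -1.
(a,b)_53: α=0, u≡28; β=2, v≡8 (mod 53); (28|53)=+1, (8|53)=-1; sign (−1)^0·+1^2·-1^0 = +1.
(a,b)_7: α=6, u≡2; β=9, v≡5 (mod 7); (2|7)=+1, (5|7)=-1; sign (−1)^0·+1^9·-1^6 = +1.
(a,b)_3: α=3, u≡2; β=-2, v≡2 (mod 3); (2|3)=-1, (2|3)=-1; sign (−1)^0·-1^-2·-1^3 = -1.
(a,b)_∞: sgn(-2145)=−, sgn(182)=+, so +1.
(-2145, 182 / ℚ) ramifies at {2, 3, 5, 11}: a division algebra.

[2, 3, 5, 11]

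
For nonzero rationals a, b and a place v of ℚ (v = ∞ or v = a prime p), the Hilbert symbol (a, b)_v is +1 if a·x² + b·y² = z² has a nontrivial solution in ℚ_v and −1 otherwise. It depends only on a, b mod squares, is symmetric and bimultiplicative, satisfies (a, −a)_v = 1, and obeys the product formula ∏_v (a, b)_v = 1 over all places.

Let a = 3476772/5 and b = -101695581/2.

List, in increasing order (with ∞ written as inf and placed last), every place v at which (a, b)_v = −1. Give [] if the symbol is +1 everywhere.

(a, b) ≡ (482885, -14858) mod (ℚ^×)²; places V = {2, 3, 5, 13, 17, 19, 23, ∞}.
(a,b)_2: α=2, β=-1; u≡5, v≡3 (mod 8); ε(u)ε(v)=0·1, αω(v)=2·1, βω(u)=-1·1; sum ≡ 1  ⇒  -1.
(a,b)_13: α=1, u≡12; β=2, v≡4 (mod 13); (12|13)=+1, (4|13)=+1; sign (−1)^0·+1^2·+1^1 = +1.
(a,b)_3: α=2, u≡2; β=4, v≡1 (mod 3); (2|3)=-1, (1|3)=+1; sign (−1)^0·-1^4·+1^2 = +1.
(a,b)_19: α=1, u≡15; β=1, v≡17 (mod 19); (15|19)=-1, (17|19)=+1; sign (−1)^1·-1^1·+1^1 = +1.
(a,b)_5: α=-1, u≡2; β=0, v≡2 (mod 5); (2|5)=-1, (2|5)=-1; sign (−1)^0·-1^0·-1^-1 = -1.
(a,b)_23: α=1, u≡20; β=1, v≡21 (mod 23); (20|23)=-1, (21|23)=-1; sign (−1)^1·-1^1·-1^1 = -1.
(a,b)_∞: sgn(482885)=+, sgn(-14858)=−, so +1.
(a,b)_17: α=1, u≡8; β=1, v≡10 (mod 17); (8|17)=+1, (10|17)=-1; sign (−1)^0·+1^1·-1^1 = -1.
|Ram(482885, -14858)| = 4, even; anisotropic at {2, 5, 17, 23}.

[2, 5, 17, 23]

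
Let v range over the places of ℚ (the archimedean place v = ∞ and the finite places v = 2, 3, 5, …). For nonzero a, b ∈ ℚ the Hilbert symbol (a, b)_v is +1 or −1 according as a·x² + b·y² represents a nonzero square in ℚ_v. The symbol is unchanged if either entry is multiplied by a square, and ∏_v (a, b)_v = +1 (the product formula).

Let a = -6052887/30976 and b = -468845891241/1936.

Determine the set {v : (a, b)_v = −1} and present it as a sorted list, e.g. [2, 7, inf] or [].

(a, b) ≡ (-23, -4641) mod (ℚ^×)²; places V = {2, 3, 7, 11, 13, 17, 19, 23, ∞}.
(a,b)_13: α=0, u≡3; β=1, v≡11 (mod 13); (3|13)=+1, (11|13)=-1; sign (−1)^0·+1^1·-1^0 = +1.
(a,b)_17: α=0, u≡7; β=1, v≡8 (mod 17); (7|17)=-1, (8|17)=+1; sign (−1)^0·-1^1·+1^0 = -1.
(a,b)_7: α=0, u≡6; β=1, v≡4 (mod 7); (6|7)=-1, (4|7)=+1; sign (−1)^0·-1^1·+1^0 = -1.
(a,b)_19: α=2, u≡8; β=2, v≡13 (mod 19); (8|19)=-1, (13|19)=-1; sign (−1)^0·-1^2·-1^2 = +1.
(a,b)_3: α=6, u≡1; β=1, v≡1 (mod 3); (1|3)=+1, (1|3)=+1; sign (−1)^0·+1^1·+1^6 = +1.
(a,b)_∞: sgn(-23)=−, sgn(-4641)=−, so -1.
(a,b)_23: α=1, u≡19; β=4, v≡20 (mod 23); (19|23)=-1, (20|23)=-1; sign (−1)^0·-1^4·-1^1 = -1.
(a,b)_2: α=-8, β=-4; u≡1, v≡7 (mod 8); ε(u)ε(v)=0·1, αω(v)=-8·0, βω(u)=-4·0; sum ≡ 0  ⇒  +1.
(a,b)_11: α=-2, u≡2; β=-2, v≡4 (mod 11); (2|11)=-1, (4|11)=+1; sign (−1)^0·-1^-2·+1^-2 = +1.
|Ram(-23, -4641)| = 4, even; anisotropic at {7, 17, 23, ∞}.

[7, 17, 23, inf]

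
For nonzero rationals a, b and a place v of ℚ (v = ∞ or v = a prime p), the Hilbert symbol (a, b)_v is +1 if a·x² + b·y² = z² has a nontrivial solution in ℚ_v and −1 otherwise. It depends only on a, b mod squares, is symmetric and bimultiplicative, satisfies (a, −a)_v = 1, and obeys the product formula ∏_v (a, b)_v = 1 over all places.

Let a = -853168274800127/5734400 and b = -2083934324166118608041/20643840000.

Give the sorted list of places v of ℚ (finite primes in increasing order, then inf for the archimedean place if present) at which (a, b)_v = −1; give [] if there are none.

Mod squares: a ≡ -2002, b ≡ -239134. Check v ∈ {∞, 2, 3, 5, 7, 11, 13, 19, 29, 31}.
v=7: a=7^-1·(≡2), b=7^-1·(≡3) mod 7; (2|7)=+1, (3|7)=-1; (−1)^{-1·-1·3}·(+1)^-1·(-1)^-1 = +1.
v=∞: -2002 < 0 and -239134 < 0  ⇒  (a,b)_∞ = -1.
v=13: a=13^3·(≡11), b=13^4·(≡4) mod 13; (11|13)=-1, (4|13)=+1; (−1)^{3·4·6}·(-1)^4·(+1)^3 = +1.
v=31: a=31^2·(≡30), b=31^3·(≡10) mod 31; (30|31)=-1, (10|31)=+1; (−1)^{2·3·15}·(-1)^3·(+1)^2 = -1.
v=5: a=5^-2·(≡3), b=5^-4·(≡1) mod 5; (3|5)=-1, (1|5)=+1; (−1)^{-2·-4·2}·(-1)^-4·(+1)^-2 = +1.
v=2: v_2(a)=-15, v_2(b)=-19; units ≡ 7, 1 (mod 8); ε·ε+αω+βω = 1·0+-15·0+-19·0 ≡ 0  ⇒  (a,b)_2 = +1.
v=19: a=19^2·(≡10), b=19^3·(≡16) mod 19; (10|19)=-1, (16|19)=+1; (−1)^{2·3·9}·(-1)^3·(+1)^2 = -1.
v=3: a=3^0·(≡2), b=3^-2·(≡2) mod 3; (2|3)=-1, (2|3)=-1; (−1)^{0·-2·1}·(-1)^-2·(-1)^0 = +1.
v=29: a=29^2·(≡24), b=29^3·(≡8) mod 29; (24|29)=+1, (8|29)=-1; (−1)^{2·3·14}·(+1)^3·(-1)^2 = +1.
v=11: a=11^3·(≡1), b=11^4·(≡6) mod 11; (1|11)=+1, (6|11)=-1; (−1)^{3·4·5}·(+1)^4·(-1)^3 = -1.
|Ram(-2002, -239134)| = 4, even; anisotropic at {11, 19, 31, ∞}.

[11, 19, 31, inf]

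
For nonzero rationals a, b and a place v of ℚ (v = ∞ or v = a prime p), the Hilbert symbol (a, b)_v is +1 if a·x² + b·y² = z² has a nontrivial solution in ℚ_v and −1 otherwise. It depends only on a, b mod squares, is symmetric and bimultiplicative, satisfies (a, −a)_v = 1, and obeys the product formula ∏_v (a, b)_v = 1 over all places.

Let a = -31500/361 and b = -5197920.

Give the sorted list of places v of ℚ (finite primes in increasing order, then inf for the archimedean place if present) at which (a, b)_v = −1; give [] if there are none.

[2, 5, 7, inf]

Mod squares: a ≡ -35, b ≡ -6630. Check v ∈ {∞, 2, 3, 5, 7, 13, 17, 19}.
v=17: a=17^0·(≡13), b=17^1·(≡2) mod 17; (13|17)=+1, (2|17)=+1; (−1)^{0·1·8}·(+1)^1·(+1)^0 = +1.
v=19: a=19^-2·(≡2), b=19^0·(≡5) mod 19; (2|19)=-1, (5|19)=+1; (−1)^{-2·0·9}·(-1)^0·(+1)^-2 = +1.
v=2: v_2(a)=2, v_2(b)=5; units ≡ 5, 5 (mod 8); ε·ε+αω+βω = 0·0+2·1+5·1 ≡ 1  ⇒  (a,b)_2 = -1.
v=7: a=7^1·(≡2), b=7^2·(≡5) mod 7; (2|7)=+1, (5|7)=-1; (−1)^{1·2·3}·(+1)^2·(-1)^1 = -1.
v=3: a=3^2·(≡1), b=3^1·(≡1) mod 3; (1|3)=+1, (1|3)=+1; (−1)^{2·1·1}·(+1)^1·(+1)^2 = +1.
v=13: a=13^0·(≡9), b=13^1·(≡1) mod 13; (9|13)=+1, (1|13)=+1; (−1)^{0·1·6}·(+1)^1·(+1)^0 = +1.
v=∞: -35 < 0 and -6630 < 0  ⇒  (a,b)_∞ = -1.
v=5: a=5^3·(≡3), b=5^1·(≡1) mod 5; (3|5)=-1, (1|5)=+1; (−1)^{3·1·2}·(-1)^1·(+1)^3 = -1.
(-35, -6630 / ℚ) ramifies at {2, 5, 7, ∞}: a division algebra.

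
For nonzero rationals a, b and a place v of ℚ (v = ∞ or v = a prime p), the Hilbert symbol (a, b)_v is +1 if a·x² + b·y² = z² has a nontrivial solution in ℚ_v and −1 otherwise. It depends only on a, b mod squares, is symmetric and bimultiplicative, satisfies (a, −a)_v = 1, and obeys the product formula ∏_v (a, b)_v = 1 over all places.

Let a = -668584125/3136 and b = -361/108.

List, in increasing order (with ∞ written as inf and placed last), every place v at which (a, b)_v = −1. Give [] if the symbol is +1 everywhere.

Mod squares: a ≡ -36685, b ≡ -3. Check v ∈ {∞, 2, 3, 5, 7, 11, 19, 23, 29}.
v=∞: -36685 < 0 and -3 < 0  ⇒  (a,b)_∞ = -1.
v=29: a=29^1·(≡14), b=29^0·(≡27) mod 29; (14|29)=-1, (27|29)=-1; (−1)^{1·0·14}·(-1)^0·(-1)^1 = -1.
v=5: a=5^3·(≡2), b=5^0·(≡3) mod 5; (2|5)=-1, (3|5)=-1; (−1)^{3·0·2}·(-1)^0·(-1)^3 = -1.
v=11: a=11^1·(≡4), b=11^0·(≡10) mod 11; (4|11)=+1, (10|11)=-1; (−1)^{1·0·5}·(+1)^0·(-1)^1 = -1.
v=2: v_2(a)=-6, v_2(b)=-2; units ≡ 3, 5 (mod 8); ε·ε+αω+βω = 1·0+-6·1+-2·1 ≡ 0  ⇒  (a,b)_2 = +1.
v=19: a=19^0·(≡16), b=19^2·(≡16) mod 19; (16|19)=+1, (16|19)=+1; (−1)^{0·2·9}·(+1)^2·(+1)^0 = +1.
v=3: a=3^6·(≡2), b=3^-3·(≡2) mod 3; (2|3)=-1, (2|3)=-1; (−1)^{6·-3·1}·(-1)^-3·(-1)^6 = -1.
v=23: a=23^1·(≡14), b=23^0·(≡22) mod 23; (14|23)=-1, (22|23)=-1; (−1)^{1·0·11}·(-1)^0·(-1)^1 = -1.
v=7: a=7^-2·(≡1), b=7^0·(≡1) mod 7; (1|7)=+1, (1|7)=+1; (−1)^{-2·0·3}·(+1)^0·(+1)^-2 = +1.
Ram(-36685, -3) = {3, 5, 11, 23, 29, ∞}; no ℚ_3-point on the conic.

[3, 5, 11, 23, 29, inf]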